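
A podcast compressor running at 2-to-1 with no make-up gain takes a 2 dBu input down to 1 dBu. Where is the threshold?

Let T be the threshold. Output overshoot = (input overshoot)/R, so 1 − T = (2 − T)/2.
2·(1 − T) = 2 − T → 1·T = 2 − 2 = 0.
T = 0/1 = 0 dBu.

0 dBu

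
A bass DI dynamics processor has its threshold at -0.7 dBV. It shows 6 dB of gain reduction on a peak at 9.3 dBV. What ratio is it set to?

2.5:1

Input overshoot = 9.3 − (-0.7) = 10 dB.
Output overshoot = 10 − 6 = 4 dB.
Ratio = input overshoot / output overshoot = 10 / 4 = 2.5.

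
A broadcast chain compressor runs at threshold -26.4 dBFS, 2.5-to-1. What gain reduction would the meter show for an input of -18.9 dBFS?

4.5 dB

Overshoot = -18.9 − (-26.4) = 7.5 dB.
After 2.5:1 compression the overshoot becomes 7.5/2.5 = 3 dB.
GR = overshoot in − overshoot out = 7.5 − 3 = 4.5 dB.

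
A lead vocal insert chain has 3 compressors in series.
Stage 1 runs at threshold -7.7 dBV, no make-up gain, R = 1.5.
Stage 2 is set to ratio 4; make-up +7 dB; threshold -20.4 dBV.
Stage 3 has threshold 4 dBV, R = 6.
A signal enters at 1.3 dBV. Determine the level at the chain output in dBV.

-8.725 dBV

Stage 1: 9 dB above -7.7 dBV, reduced 1.5:1 to 6 dB above → -1.7 dBV.
Stage 2: overshoot 18.7 dB → 18.7/4 = 4.675 dB → -15.725 dBV; +7 dB make-up → -8.725 dBV.
Stage 3: -8.725 dBV ≤ 4 dBV, so stage 3 doesn't engage; output -8.725 dBV.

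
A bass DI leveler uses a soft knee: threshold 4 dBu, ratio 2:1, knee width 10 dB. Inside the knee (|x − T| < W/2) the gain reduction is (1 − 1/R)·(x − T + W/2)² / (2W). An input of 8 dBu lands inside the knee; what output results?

5.975 dBu

x − T + W/2 = 8 − 4 + 5 = 9.
GR = (1 − 1/2) × 9² / 20 = 0.5 × 81 / 20 = 2.025 dB.
Output = 8 − 2.025 = 5.975 dBu.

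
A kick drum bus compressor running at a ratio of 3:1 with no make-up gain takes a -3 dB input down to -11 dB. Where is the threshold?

-15 dB

Input is 12 dB above T (since output overshoot × R = input overshoot: (-11 − T)·3 = -3 − T gives T = -15 dB).
Check: -15 + (-3 − (-15))/3 = -15 + 4 = -11 dB. ✓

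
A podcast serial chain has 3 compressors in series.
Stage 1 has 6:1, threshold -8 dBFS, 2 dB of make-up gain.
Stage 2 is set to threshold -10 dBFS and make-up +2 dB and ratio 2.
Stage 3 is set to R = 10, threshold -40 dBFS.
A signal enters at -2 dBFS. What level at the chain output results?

-36.55 dBFS

Stage 1: overshoot 6 dB → 6/6 = 1 dB → -7 dBFS; +2 dB make-up → -5 dBFS.
Stage 2: -5 dBFS is 5 dB over -10 dBFS; at 2:1 that becomes 2.5 dB over, giving -7.5 dBFS; +2 dB make-up → -5.5 dBFS.
Stage 3: overshoot 34.5 dB → 34.5/10 = 3.45 dB → -36.55 dBFS.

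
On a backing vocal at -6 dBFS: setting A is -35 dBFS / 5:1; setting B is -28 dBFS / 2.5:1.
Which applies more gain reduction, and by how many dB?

A, by 10 dB

A: 29 dB over, compressed to 5.8 dB over, so 23.2 dB of GR.
B: 22 dB over, compressed to 8.8 dB over, so 13.2 dB of GR.
A applies 10 dB more gain reduction.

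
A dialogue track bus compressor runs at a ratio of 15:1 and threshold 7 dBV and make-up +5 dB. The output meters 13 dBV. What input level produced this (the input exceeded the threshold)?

22 dBV

Stripping the +5 dB make-up gives 8 dBV at the gain stage.
That's 1 dB above the 7 dBV threshold.
Undo the ratio: input overshoot = 1 × 15 = 15 dB, giving input = 22 dBV.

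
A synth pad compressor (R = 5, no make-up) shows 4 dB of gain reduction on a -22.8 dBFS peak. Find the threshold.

-27.8 dBFS

Input is 5 dB above T (since output overshoot × R = input overshoot: (-26.8 − T)·5 = -22.8 − T gives T = -27.8 dBFS).
Check: -27.8 + (-22.8 − (-27.8))/5 = -27.8 + 1 = -26.8 dBFS. ✓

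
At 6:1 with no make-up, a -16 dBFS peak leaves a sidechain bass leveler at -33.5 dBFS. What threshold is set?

Input is 21 dB above T (since output overshoot × R = input overshoot: (-33.5 − T)·6 = -16 − T gives T = -37 dBFS).
Check: -37 + (-16 − (-37))/6 = -37 + 3.5 = -33.5 dBFS. ✓

-37 dBFS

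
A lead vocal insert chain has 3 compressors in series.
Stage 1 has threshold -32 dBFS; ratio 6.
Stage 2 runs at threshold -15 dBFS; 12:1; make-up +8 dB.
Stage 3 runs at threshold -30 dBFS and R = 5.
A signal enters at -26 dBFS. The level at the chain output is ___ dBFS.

Stage 1: -26 dBFS is 6 dB over -32 dBFS; at 6:1 that becomes 1 dB over, giving -31 dBFS.
Stage 2: -31 dBFS is at or below the -15 dBFS threshold — no compression; make-up brings it to -23 dBFS.
Stage 3: 7 dB above -30 dBFS, reduced 5:1 to 1.4 dB above → -28.6 dBFS.

-28.6 dBFS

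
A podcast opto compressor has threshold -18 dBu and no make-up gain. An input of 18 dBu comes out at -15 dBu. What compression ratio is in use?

Input overshoot = 18 − (-18) = 36 dB; output overshoot = -15 − (-18) = 3 dB.
Ratio = 36 / 3 = 12.

12:1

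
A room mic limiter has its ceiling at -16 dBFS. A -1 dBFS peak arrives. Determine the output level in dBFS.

-16 dBFS

A brickwall limiter is an ∞:1 compressor: any input above the ceiling is clamped to -16 dBFS.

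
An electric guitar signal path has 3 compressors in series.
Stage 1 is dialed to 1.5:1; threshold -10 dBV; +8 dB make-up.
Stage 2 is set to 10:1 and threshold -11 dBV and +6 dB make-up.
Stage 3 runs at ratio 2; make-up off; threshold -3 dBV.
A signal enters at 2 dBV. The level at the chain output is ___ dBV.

-3.3 dBV

Stage 1: overshoot 12 dB → 12/1.5 = 8 dB → -2 dBV; +8 dB make-up → 6 dBV.
Stage 2: overshoot 17 dB → 17/10 = 1.7 dB → -9.3 dBV; +6 dB make-up → -3.3 dBV.
Stage 3: below threshold (-3.3 ≤ -3); passes unchanged; output -3.3 dBV.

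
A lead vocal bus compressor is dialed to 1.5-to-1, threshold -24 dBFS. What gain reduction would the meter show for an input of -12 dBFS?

The signal is 12 dB above threshold.
At 1.5:1, output sits 12/1.5 = 8 dB above threshold.
So the signal is attenuated by 12 − 8 = 4 dB.

4 dB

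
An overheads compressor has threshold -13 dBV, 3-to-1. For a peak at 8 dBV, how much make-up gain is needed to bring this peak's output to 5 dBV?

11 dB

Without make-up, output = threshold + overshoot/3 = -13 + 7 = -6 dBV.
Gap to target: 11 dB.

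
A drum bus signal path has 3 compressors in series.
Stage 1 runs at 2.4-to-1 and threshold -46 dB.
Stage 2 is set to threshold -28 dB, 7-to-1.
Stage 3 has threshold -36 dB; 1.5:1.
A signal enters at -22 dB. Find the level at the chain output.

Stage 1: overshoot 24 dB → 24/2.4 = 10 dB → -36 dB.
Stage 2: below threshold (-36 ≤ -28); passes unchanged; output -36 dB.
Stage 3: -36 dB is at or below the -36 dB threshold — no compression; output -36 dB.

-36 dB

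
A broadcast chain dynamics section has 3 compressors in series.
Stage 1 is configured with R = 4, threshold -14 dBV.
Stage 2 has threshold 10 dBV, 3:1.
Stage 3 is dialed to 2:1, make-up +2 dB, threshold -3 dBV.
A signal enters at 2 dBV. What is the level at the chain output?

-8 dBV

Stage 1: overshoot 16 dB → 16/4 = 4 dB → -10 dBV.
Stage 2: -10 dBV ≤ 10 dBV, so stage 2 doesn't engage; output -10 dBV.
Stage 3: -10 dBV is at or below the -3 dBV threshold — no compression; make-up brings it to -8 dBV.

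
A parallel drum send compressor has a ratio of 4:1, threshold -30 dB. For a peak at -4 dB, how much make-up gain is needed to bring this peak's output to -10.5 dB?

13 dB

Overshoot 26 dB → 26/4 = 6.5 dB after compression, so the compressed level is -30 + 6.5 = -23.5 dB.
Make-up = target − compressed = -10.5 − (-23.5) = 13 dB.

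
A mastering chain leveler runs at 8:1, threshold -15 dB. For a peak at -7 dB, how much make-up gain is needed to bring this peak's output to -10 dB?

The peak compresses to -15 + 8/8 = -14 dB.
To reach -10 dB requires -10 − (-14) = 4 dB of make-up.

4 dB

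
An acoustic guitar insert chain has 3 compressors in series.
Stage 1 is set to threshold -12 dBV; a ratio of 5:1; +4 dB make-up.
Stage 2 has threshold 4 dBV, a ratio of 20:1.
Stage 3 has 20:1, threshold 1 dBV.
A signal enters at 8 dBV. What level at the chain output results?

Stage 1: 20 dB above -12 dBV, reduced 5:1 to 4 dB above → -8 dBV; +4 dB make-up → -4 dBV.
Stage 2: -4 dBV is at or below the 4 dBV threshold — no compression; output -4 dBV.
Stage 3: below threshold (-4 ≤ 1); passes unchanged; output -4 dBV.

-4 dBV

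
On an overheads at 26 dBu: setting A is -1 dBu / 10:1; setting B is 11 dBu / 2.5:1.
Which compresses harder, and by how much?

A, by 15.3 dB

A: GR = 27 − 27/10 = 24.3 dB.
B: GR = 15 − 15/2.5 = 9 dB.
A reduces 15.3 dB more.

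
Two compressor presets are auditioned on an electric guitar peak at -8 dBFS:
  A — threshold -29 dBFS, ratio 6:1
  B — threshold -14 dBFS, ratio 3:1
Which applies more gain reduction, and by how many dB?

A: overshoot 21 dB → output overshoot 3.5 dB → GR 17.5 dB.
B: overshoot 6 dB → output overshoot 2 dB → GR 4 dB.
A applies 13.5 dB more gain reduction.

A, by 13.5 dB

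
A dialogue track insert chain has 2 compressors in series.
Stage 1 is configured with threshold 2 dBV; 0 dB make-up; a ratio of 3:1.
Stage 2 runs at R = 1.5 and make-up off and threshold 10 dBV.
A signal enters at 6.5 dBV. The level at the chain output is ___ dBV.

Stage 1: 4.5 dB above 2 dBV, reduced 3:1 to 1.5 dB above → 3.5 dBV.
Stage 2: below threshold (3.5 ≤ 10); passes unchanged; output 3.5 dBV.

3.5 dBV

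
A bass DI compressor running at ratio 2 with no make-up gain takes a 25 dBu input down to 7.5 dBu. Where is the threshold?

Input is 35 dB above T (since output overshoot × R = input overshoot: (7.5 − T)·2 = 25 − T gives T = -10 dBu).
Check: -10 + (25 − (-10))/2 = -10 + 17.5 = 7.5 dBu. ✓

-10 dBu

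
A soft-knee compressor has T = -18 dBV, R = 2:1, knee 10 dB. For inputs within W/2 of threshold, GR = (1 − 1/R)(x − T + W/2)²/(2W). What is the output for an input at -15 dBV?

x − T + W/2 = -15 − (-18) + 5 = 8.
GR = (1 − 1/2) × 8² / 20 = 0.5 × 64 / 20 = 1.6 dB.
Output = -15 − 1.6 = -16.6 dBV.

-16.6 dBV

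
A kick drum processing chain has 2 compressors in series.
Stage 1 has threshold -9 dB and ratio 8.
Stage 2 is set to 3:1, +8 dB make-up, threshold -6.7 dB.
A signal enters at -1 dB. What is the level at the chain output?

Stage 1: overshoot 8 dB → 8/8 = 1 dB → -8 dB.
Stage 2: below threshold (-8 ≤ -6.7); passes unchanged; make-up brings it to 0 dB.

0 dB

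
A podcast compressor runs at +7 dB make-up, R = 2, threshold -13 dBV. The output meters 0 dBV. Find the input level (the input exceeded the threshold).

-1 dBV

Stripping the +7 dB make-up gives -7 dBV at the gain stage.
Post-compression overshoot = -7 − (-13) = 6 dB.
Before 2:1 compression the overshoot was 6 × 2 = 12 dB, so input = -13 + 12 = -1 dBV.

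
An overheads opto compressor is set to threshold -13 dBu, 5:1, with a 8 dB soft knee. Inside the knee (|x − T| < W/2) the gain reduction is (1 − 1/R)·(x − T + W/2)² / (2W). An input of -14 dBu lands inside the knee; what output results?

x − T + W/2 = -14 − (-13) + 4 = 3.
GR = (1 − 1/5) × 3² / 16 = 0.8 × 9 / 16 = 0.45 dB.
Output = -14 − 0.45 = -14.45 dBu.

-14.45 dBu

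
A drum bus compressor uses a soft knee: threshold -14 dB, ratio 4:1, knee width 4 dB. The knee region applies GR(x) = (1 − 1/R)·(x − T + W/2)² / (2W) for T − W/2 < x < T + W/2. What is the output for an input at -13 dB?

x − T + W/2 = -13 − (-14) + 2 = 3.
GR = (1 − 1/4) × 3² / 8 = 0.75 × 9 / 8 = 0.84375 dB.
Output = -13 − 0.84375 = -13.84375 dB.

-13.84375 dB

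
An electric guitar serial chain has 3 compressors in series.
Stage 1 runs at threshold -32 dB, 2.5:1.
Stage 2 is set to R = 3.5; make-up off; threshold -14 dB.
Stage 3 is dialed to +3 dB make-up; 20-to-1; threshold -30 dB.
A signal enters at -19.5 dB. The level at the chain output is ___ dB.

Stage 1: 12.5 dB above -32 dB, reduced 2.5:1 to 5 dB above → -27 dB.
Stage 2: below threshold (-27 ≤ -14); passes unchanged; output -27 dB.
Stage 3: -27 dB is 3 dB over -30 dB; at 20:1 that becomes 0.15 dB over, giving -29.85 dB; +3 dB make-up → -26.85 dB.

-26.85 dB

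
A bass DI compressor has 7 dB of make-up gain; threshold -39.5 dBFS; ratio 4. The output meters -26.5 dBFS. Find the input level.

-15.5 dBFS

Before make-up, the level was -26.5 − 7 = -33.5 dBFS.
Post-compression overshoot = -33.5 − (-39.5) = 6 dB.
Input overshoot = R × output overshoot = 24 dB → input = -39.5 + 24 = -15.5 dBFS.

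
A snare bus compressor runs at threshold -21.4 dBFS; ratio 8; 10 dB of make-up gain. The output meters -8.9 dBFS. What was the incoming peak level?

-1.4 dBFS

Stripping the +10 dB make-up gives -18.9 dBFS at the gain stage.
The compressed level sits -18.9 − (-21.4) = 2.5 dB over threshold.
Undo the ratio: input overshoot = 2.5 × 8 = 20 dB, giving input = -1.4 dBFS.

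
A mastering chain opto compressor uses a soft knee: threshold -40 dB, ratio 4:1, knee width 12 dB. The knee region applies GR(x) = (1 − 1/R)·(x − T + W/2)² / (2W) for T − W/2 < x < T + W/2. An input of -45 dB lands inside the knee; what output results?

-45.03125 dB

x − T + W/2 = -45 − (-40) + 6 = 1.
GR = (1 − 1/4) × 1² / 24 = 0.75 × 1 / 24 = 0.03125 dB.
Output = -45 − 0.03125 = -45.03125 dB.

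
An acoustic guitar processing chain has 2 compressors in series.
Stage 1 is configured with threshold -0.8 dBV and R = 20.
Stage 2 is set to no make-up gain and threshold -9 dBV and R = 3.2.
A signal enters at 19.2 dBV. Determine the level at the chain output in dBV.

Stage 1: 19.2 dBV is 20 dB over -0.8 dBV; at 20:1 that becomes 1 dB over, giving 0.2 dBV.
Stage 2: 9.2 dB above -9 dBV, reduced 3.2:1 to 2.875 dB above → -6.125 dBV.

-6.125 dBV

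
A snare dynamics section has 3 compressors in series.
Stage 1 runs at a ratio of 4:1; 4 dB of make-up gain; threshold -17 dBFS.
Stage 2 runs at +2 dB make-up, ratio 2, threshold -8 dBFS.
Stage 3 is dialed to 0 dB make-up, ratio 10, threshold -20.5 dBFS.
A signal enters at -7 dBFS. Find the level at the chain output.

Stage 1: 10 dB above -17 dBFS, reduced 4:1 to 2.5 dB above → -14.5 dBFS; +4 dB make-up → -10.5 dBFS.
Stage 2: below threshold (-10.5 ≤ -8); passes unchanged; make-up brings it to -8.5 dBFS.
Stage 3: -8.5 dBFS is 12 dB over -20.5 dBFS; at 10:1 that becomes 1.2 dB over, giving -19.3 dBFS.

-19.3 dBFS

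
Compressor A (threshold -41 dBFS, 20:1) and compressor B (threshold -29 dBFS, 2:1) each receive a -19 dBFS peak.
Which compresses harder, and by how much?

A, by 15.9 dB

A: GR = 22 − 22/20 = 20.9 dB.
B: GR = 10 − 10/2 = 5 dB.
A applies 15.9 dB more gain reduction.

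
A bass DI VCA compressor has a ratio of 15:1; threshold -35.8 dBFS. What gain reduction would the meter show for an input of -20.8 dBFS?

Overshoot = -20.8 − (-35.8) = 15 dB.
A 15:1 ratio leaves 1 dB of that excess.
So the signal is attenuated by 15 − 1 = 14 dB.

14 dB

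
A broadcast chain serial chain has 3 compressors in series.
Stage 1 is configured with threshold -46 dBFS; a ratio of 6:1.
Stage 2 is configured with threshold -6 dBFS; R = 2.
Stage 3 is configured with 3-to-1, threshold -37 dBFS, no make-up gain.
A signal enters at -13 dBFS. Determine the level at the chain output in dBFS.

Stage 1: -13 dBFS is 33 dB over -46 dBFS; at 6:1 that becomes 5.5 dB over, giving -40.5 dBFS.
Stage 2: -40.5 dBFS ≤ -6 dBFS, so stage 2 doesn't engage; output -40.5 dBFS.
Stage 3: below threshold (-40.5 ≤ -37); passes unchanged; output -40.5 dBFS.

-40.5 dBFS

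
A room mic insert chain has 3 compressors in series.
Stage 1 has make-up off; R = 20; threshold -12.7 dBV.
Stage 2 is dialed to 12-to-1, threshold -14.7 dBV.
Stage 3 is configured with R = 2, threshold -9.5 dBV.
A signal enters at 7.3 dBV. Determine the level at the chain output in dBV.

-14.45 dBV

Stage 1: 7.3 dBV is 20 dB over -12.7 dBV; at 20:1 that becomes 1 dB over, giving -11.7 dBV.
Stage 2: -11.7 dBV is 3 dB over -14.7 dBV; at 12:1 that becomes 0.25 dB over, giving -14.45 dBV.
Stage 3: below threshold (-14.45 ≤ -9.5); passes unchanged; output -14.45 dBV.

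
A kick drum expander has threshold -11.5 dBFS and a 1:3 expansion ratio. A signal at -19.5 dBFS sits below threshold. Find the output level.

Below threshold, a 1:3 expander applies gain = (3−1)×(T − x) of attenuation.
(3−1) × 8 = 16 dB, so output = -19.5 − 16 = -35.5 dBFS.

-35.5 dBFS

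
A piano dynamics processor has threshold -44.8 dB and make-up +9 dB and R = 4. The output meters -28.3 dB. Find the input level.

Before make-up, the level was -28.3 − 9 = -37.3 dB.
Post-compression overshoot = -37.3 − (-44.8) = 7.5 dB.
Before 4:1 compression the overshoot was 7.5 × 4 = 30 dB, so input = -44.8 + 30 = -14.8 dB.

-14.8 dB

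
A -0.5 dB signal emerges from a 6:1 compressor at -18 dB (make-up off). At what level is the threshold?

-21.5 dB

Gain reduction = -0.5 − (-18) = 17.5 dB; output overshoot = GR / (R − 1) = 17.5 / 5 = 3.5 dB.
Threshold = output − output overshoot = -18 − 3.5 = -21.5 dB.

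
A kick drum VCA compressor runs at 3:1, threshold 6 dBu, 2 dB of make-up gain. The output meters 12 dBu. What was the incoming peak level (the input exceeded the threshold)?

18 dBu

Before make-up, the level was 12 − 2 = 10 dBu.
Post-compression overshoot = 10 − 6 = 4 dB.
Input overshoot = R × output overshoot = 12 dB → input = 6 + 12 = 18 dBu.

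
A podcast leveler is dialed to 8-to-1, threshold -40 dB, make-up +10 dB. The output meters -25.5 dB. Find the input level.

Before make-up, the level was -25.5 − 10 = -35.5 dB.
The compressed level sits -35.5 − (-40) = 4.5 dB over threshold.
Undo the ratio: input overshoot = 4.5 × 8 = 36 dB, giving input = -4 dB.

-4 dB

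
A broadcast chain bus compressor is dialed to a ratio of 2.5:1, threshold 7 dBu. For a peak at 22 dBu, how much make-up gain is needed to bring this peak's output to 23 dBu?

The peak compresses to 7 + 15/2.5 = 13 dBu.
To reach 23 dBu requires 23 − 13 = 10 dB of make-up.

10 dB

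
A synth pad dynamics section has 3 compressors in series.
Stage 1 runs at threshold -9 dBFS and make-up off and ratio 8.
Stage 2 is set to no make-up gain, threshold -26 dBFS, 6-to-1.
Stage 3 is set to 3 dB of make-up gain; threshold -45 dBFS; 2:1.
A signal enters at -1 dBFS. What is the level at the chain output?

-31 dBFS

Stage 1: overshoot 8 dB → 8/8 = 1 dB → -8 dBFS.
Stage 2: 18 dB above -26 dBFS, reduced 6:1 to 3 dB above → -23 dBFS.
Stage 3: -23 dBFS is 22 dB over -45 dBFS; at 2:1 that becomes 11 dB over, giving -34 dBFS; +3 dB make-up → -31 dBFS.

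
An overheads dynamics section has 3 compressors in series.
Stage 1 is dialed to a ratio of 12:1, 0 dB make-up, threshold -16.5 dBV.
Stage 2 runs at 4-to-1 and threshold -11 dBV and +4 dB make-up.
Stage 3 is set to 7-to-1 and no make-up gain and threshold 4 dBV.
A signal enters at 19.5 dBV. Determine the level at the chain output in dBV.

-9.5 dBV

Stage 1: overshoot 36 dB → 36/12 = 3 dB → -13.5 dBV.
Stage 2: below threshold (-13.5 ≤ -11); passes unchanged; make-up brings it to -9.5 dBV.
Stage 3: -9.5 dBV ≤ 4 dBV, so stage 3 doesn't engage; output -9.5 dBV.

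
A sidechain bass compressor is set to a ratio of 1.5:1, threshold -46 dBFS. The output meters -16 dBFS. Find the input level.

-1 dBFS

That's 30 dB above the -46 dBFS threshold.
Before 1.5:1 compression the overshoot was 30 × 1.5 = 45 dB, so input = -46 + 45 = -1 dBFS.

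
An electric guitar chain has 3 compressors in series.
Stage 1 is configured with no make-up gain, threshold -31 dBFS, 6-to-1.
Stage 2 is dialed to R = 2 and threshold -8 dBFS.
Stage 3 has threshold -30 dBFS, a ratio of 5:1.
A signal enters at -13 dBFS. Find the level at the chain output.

-29.6 dBFS

Stage 1: -13 dBFS is 18 dB over -31 dBFS; at 6:1 that becomes 3 dB over, giving -28 dBFS.
Stage 2: -28 dBFS ≤ -8 dBFS, so stage 2 doesn't engage; output -28 dBFS.
Stage 3: 2 dB above -30 dBFS, reduced 5:1 to 0.4 dB above → -29.6 dBFS.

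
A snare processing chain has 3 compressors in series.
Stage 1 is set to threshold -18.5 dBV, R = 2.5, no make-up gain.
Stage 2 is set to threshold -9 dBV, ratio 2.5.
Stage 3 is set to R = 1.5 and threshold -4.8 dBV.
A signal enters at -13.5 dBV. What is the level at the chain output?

-16.5 dBV

Stage 1: overshoot 5 dB → 5/2.5 = 2 dB → -16.5 dBV.
Stage 2: below threshold (-16.5 ≤ -9); passes unchanged; output -16.5 dBV.
Stage 3: -16.5 dBV ≤ -4.8 dBV, so stage 3 doesn't engage; output -16.5 dBV.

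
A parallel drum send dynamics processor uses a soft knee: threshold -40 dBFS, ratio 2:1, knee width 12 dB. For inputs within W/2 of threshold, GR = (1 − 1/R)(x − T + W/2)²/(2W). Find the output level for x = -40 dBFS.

x − T + W/2 = -40 − (-40) + 6 = 6.
GR = (1 − 1/2) × 6² / 24 = 0.5 × 36 / 24 = 0.75 dB.
Output = -40 − 0.75 = -40.75 dBFS.

-40.75 dBFS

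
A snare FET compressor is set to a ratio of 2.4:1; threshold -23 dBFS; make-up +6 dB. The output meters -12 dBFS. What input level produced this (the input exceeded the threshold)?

-11 dBFS

Stripping the +6 dB make-up gives -18 dBFS at the gain stage.
The compressed level sits -18 − (-23) = 5 dB over threshold.
Undo the ratio: input overshoot = 5 × 2.4 = 12 dB, giving input = -11 dBFS.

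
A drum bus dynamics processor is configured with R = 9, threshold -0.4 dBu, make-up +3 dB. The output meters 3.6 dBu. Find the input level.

8.6 dBu

Before make-up, the level was 3.6 − 3 = 0.6 dBu.
Post-compression overshoot = 0.6 − (-0.4) = 1 dB.
Before 9:1 compression the overshoot was 1 × 9 = 9 dB, so input = -0.4 + 9 = 8.6 dBu.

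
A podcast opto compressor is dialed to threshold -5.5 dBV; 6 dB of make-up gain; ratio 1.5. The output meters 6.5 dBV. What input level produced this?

3.5 dBV

Remove make-up: 6.5 − 6 = 0.5 dBV.
The compressed level sits 0.5 − (-5.5) = 6 dB over threshold.
Undo the ratio: input overshoot = 6 × 1.5 = 9 dB, giving input = 3.5 dBV.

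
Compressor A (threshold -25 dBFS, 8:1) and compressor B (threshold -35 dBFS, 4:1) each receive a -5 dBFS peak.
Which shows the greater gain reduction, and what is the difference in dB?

B, by 5 dB

A: overshoot 20 dB → output overshoot 2.5 dB → GR 17.5 dB.
B: overshoot 30 dB → output overshoot 7.5 dB → GR 22.5 dB.
B applies 5 dB more gain reduction.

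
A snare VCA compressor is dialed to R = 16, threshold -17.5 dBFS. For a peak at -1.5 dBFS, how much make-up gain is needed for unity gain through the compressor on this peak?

15 dB

Overshoot 16 dB → 16/16 = 1 dB after compression, so the compressed level is -17.5 + 1 = -16.5 dBFS.
Make-up = target − compressed = -1.5 − (-16.5) = 15 dB.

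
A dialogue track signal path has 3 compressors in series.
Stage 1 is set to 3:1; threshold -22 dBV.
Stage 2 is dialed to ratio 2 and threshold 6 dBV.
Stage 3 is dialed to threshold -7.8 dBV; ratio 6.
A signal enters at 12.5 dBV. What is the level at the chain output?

-10.5 dBV

Stage 1: 12.5 dBV is 34.5 dB over -22 dBV; at 3:1 that becomes 11.5 dB over, giving -10.5 dBV.
Stage 2: -10.5 dBV is at or below the 6 dBV threshold — no compression; output -10.5 dBV.
Stage 3: -10.5 dBV is at or below the -7.8 dBV threshold — no compression; output -10.5 dBV.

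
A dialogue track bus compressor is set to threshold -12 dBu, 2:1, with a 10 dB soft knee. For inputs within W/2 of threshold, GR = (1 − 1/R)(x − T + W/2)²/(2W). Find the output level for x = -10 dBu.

x − T + W/2 = -10 − (-12) + 5 = 7.
GR = (1 − 1/2) × 7² / 20 = 0.5 × 49 / 20 = 1.225 dB.
Output = -10 − 1.225 = -11.225 dBu.

-11.225 dBu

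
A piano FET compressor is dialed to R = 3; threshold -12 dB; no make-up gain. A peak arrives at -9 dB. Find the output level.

Overshoot: -9 − (-12) = 3 dB.
The 3 dB excess becomes 1 dB after 3:1 reduction.
Output = -12 + 1 = -11 dB.

-11 dB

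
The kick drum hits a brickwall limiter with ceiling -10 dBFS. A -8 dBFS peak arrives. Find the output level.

A brickwall limiter is an ∞:1 compressor: any input above the ceiling is clamped to -10 dBFS.

-10 dBFS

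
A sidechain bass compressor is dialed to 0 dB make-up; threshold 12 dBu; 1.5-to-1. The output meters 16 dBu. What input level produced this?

Post-compression overshoot = 16 − 12 = 4 dB.
Before 1.5:1 compression the overshoot was 4 × 1.5 = 6 dB, so input = 12 + 6 = 18 dBu.

18 dBu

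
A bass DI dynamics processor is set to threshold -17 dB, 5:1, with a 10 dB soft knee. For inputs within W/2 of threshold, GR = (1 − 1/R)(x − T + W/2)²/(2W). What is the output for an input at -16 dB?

x − T + W/2 = -16 − (-17) + 5 = 6.
GR = (1 − 1/5) × 6² / 20 = 0.8 × 36 / 20 = 1.44 dB.
Output = -16 − 1.44 = -17.44 dB.

-17.44 dB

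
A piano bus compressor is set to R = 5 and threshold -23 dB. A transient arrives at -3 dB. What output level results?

The input is 20 dB above the -23 dB threshold.
At 5:1 the overshoot is divided by 5, leaving 4 dB above threshold.
Output = -23 + 4 = -19 dB.

-19 dB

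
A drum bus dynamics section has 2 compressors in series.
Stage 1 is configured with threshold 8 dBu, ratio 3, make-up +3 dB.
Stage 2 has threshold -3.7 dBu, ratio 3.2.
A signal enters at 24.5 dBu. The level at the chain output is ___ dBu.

2.6125 dBu

Stage 1: 16.5 dB above 8 dBu, reduced 3:1 to 5.5 dB above → 13.5 dBu; +3 dB make-up → 16.5 dBu.
Stage 2: 16.5 dBu is 20.2 dB over -3.7 dBu; at 3.2:1 that becomes 6.3125 dB over, giving 2.6125 dBu.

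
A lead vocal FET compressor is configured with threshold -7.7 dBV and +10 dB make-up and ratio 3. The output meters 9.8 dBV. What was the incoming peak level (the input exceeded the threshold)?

14.8 dBV

Remove make-up: 9.8 − 10 = -0.2 dBV.
The compressed level sits -0.2 − (-7.7) = 7.5 dB over threshold.
Input overshoot = R × output overshoot = 22.5 dB → input = -7.7 + 22.5 = 14.8 dBV.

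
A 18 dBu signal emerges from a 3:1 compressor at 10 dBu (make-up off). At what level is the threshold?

Let T be the threshold. Output overshoot = (input overshoot)/R, so 10 − T = (18 − T)/3.
3·(10 − T) = 18 − T → 2·T = 30 − 18 = 12.
T = 12/2 = 6 dBu.

6 dBu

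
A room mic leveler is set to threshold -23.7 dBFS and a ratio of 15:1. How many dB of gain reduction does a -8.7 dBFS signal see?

The signal is 15 dB above threshold.
At 15:1, output sits 15/15 = 1 dB above threshold.
Gain reduction = 15 − 1 = 14 dB.

14 dB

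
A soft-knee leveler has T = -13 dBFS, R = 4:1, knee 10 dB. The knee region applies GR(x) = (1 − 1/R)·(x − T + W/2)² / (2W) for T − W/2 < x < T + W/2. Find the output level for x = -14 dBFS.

x − T + W/2 = -14 − (-13) + 5 = 4.
GR = (1 − 1/4) × 4² / 20 = 0.75 × 16 / 20 = 0.6 dB.
Output = -14 − 0.6 = -14.6 dBFS.

-14.6 dBFS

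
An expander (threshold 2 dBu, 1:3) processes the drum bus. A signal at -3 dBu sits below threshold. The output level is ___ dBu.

Undershoot = 2 − (-3) = 5 dB.
At 1:3, that expands to 15 dB under threshold.
Output = 2 − 15 = -13 dBu.

-13 dBu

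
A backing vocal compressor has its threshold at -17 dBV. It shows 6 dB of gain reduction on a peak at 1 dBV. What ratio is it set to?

Input overshoot = 1 − (-17) = 18 dB.
Output overshoot = 18 − 6 = 12 dB.
Ratio = input overshoot / output overshoot = 18 / 12 = 1.5.

1.5:1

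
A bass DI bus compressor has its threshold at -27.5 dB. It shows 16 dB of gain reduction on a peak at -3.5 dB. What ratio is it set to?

Input overshoot = -3.5 − (-27.5) = 24 dB.
Output overshoot = 24 − 16 = 8 dB.
Ratio = input overshoot / output overshoot = 24 / 8 = 3.

3:1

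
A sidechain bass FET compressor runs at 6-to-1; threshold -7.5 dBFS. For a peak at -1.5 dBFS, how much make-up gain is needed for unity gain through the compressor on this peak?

Without make-up, output = threshold + overshoot/6 = -7.5 + 1 = -6.5 dBFS.
Gap to target: 5 dB.

5 dB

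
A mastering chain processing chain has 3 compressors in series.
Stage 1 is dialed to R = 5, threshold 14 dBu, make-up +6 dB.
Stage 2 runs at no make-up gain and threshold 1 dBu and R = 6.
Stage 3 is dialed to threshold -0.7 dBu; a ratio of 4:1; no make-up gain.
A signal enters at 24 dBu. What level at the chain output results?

0.6 dBu

Stage 1: 24 dBu is 10 dB over 14 dBu; at 5:1 that becomes 2 dB over, giving 16 dBu; +6 dB make-up → 22 dBu.
Stage 2: 22 dBu is 21 dB over 1 dBu; at 6:1 that becomes 3.5 dB over, giving 4.5 dBu.
Stage 3: 4.5 dBu is 5.2 dB over -0.7 dBu; at 4:1 that becomes 1.3 dB over, giving 0.6 dBu.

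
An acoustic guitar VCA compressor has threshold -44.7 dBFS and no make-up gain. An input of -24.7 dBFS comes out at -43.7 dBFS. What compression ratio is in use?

20:1

Input overshoot = -24.7 − (-44.7) = 20 dB; output overshoot = -43.7 − (-44.7) = 1 dB.
Ratio = 20 / 1 = 20.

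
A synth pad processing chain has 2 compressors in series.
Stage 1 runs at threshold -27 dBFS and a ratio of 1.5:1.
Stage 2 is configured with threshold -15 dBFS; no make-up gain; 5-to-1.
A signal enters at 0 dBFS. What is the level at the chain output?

Stage 1: overshoot 27 dB → 27/1.5 = 18 dB → -9 dBFS.
Stage 2: -9 dBFS is 6 dB over -15 dBFS; at 5:1 that becomes 1.2 dB over, giving -13.8 dBFS.

-13.8 dBFS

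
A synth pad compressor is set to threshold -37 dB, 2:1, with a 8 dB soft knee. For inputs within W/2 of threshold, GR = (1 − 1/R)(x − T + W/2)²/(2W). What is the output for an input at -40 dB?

x − T + W/2 = -40 − (-37) + 4 = 1.
GR = (1 − 1/2) × 1² / 16 = 0.5 × 1 / 16 = 0.03125 dB.
Output = -40 − 0.03125 = -40.03125 dB.

-40.03125 dB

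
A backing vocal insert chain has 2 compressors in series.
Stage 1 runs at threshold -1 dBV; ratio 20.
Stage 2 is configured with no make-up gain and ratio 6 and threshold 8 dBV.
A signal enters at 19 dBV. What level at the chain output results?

0 dBV

Stage 1: 19 dBV is 20 dB over -1 dBV; at 20:1 that becomes 1 dB over, giving 0 dBV.
Stage 2: 0 dBV ≤ 8 dBV, so stage 2 doesn't engage; output 0 dBV.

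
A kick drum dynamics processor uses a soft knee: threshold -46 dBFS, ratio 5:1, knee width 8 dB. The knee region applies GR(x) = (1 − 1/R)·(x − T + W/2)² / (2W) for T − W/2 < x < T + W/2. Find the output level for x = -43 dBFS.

x − T + W/2 = -43 − (-46) + 4 = 7.
GR = (1 − 1/5) × 7² / 16 = 0.8 × 49 / 16 = 2.45 dB.
Output = -43 − 2.45 = -45.45 dBFS.

-45.45 dBFS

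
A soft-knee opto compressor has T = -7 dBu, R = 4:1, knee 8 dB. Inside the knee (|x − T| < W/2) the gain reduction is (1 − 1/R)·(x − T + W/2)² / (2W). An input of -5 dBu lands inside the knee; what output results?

x − T + W/2 = -5 − (-7) + 4 = 6.
GR = (1 − 1/4) × 6² / 16 = 0.75 × 36 / 16 = 1.6875 dB.
Output = -5 − 1.6875 = -6.6875 dBu.

-6.6875 dBu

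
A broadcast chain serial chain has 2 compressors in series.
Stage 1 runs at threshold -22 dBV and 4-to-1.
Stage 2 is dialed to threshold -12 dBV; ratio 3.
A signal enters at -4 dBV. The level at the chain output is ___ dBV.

-17.5 dBV

Stage 1: -4 dBV is 18 dB over -22 dBV; at 4:1 that becomes 4.5 dB over, giving -17.5 dBV.
Stage 2: below threshold (-17.5 ≤ -12); passes unchanged; output -17.5 dBV.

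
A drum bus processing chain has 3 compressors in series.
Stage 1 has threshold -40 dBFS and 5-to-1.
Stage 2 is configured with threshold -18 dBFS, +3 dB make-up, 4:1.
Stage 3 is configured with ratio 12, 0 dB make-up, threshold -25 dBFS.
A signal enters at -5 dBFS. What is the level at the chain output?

Stage 1: -5 dBFS is 35 dB over -40 dBFS; at 5:1 that becomes 7 dB over, giving -33 dBFS.
Stage 2: -33 dBFS ≤ -18 dBFS, so stage 2 doesn't engage; make-up brings it to -30 dBFS.
Stage 3: -30 dBFS is at or below the -25 dBFS threshold — no compression; output -30 dBFS.

-30 dBFS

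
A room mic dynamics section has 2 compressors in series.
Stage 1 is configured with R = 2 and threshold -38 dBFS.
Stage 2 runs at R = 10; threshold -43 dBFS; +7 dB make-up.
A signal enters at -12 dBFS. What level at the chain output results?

Stage 1: 26 dB above -38 dBFS, reduced 2:1 to 13 dB above → -25 dBFS.
Stage 2: -25 dBFS is 18 dB over -43 dBFS; at 10:1 that becomes 1.8 dB over, giving -41.2 dBFS; +7 dB make-up → -34.2 dBFS.

-34.2 dBFS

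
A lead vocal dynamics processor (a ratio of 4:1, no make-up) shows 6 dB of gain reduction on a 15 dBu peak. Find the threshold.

Let T be the threshold. Output overshoot = (input overshoot)/R, so 9 − T = (15 − T)/4.
4·(9 − T) = 15 − T → 3·T = 36 − 15 = 21.
T = 21/3 = 7 dBu.

7 dBu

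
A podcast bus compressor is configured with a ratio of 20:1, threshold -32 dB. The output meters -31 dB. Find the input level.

The compressed level sits -31 − (-32) = 1 dB over threshold.
Undo the ratio: input overshoot = 1 × 20 = 20 dB, giving input = -12 dB.

-12 dB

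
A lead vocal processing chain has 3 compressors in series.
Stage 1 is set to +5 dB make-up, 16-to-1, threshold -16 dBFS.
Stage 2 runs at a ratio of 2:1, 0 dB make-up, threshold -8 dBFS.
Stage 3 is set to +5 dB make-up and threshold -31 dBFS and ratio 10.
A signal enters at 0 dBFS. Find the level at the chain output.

Stage 1: 16 dB above -16 dBFS, reduced 16:1 to 1 dB above → -15 dBFS; +5 dB make-up → -10 dBFS.
Stage 2: -10 dBFS is at or below the -8 dBFS threshold — no compression; output -10 dBFS.
Stage 3: 21 dB above -31 dBFS, reduced 10:1 to 2.1 dB above → -28.9 dBFS; +5 dB make-up → -23.9 dBFS.

-23.9 dBFS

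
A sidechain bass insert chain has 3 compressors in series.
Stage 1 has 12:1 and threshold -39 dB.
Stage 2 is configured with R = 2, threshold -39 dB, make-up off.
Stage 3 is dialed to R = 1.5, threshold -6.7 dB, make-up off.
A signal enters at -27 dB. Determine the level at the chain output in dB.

Stage 1: overshoot 12 dB → 12/12 = 1 dB → -38 dB.
Stage 2: overshoot 1 dB → 1/2 = 0.5 dB → -38.5 dB.
Stage 3: -38.5 dB is at or below the -6.7 dB threshold — no compression; output -38.5 dB.

-38.5 dB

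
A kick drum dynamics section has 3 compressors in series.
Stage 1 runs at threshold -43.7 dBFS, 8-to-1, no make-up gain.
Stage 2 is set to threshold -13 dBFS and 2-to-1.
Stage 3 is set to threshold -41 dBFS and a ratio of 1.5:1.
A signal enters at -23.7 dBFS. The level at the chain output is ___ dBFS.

Stage 1: overshoot 20 dB → 20/8 = 2.5 dB → -41.2 dBFS.
Stage 2: -41.2 dBFS ≤ -13 dBFS, so stage 2 doesn't engage; output -41.2 dBFS.
Stage 3: below threshold (-41.2 ≤ -41); passes unchanged; output -41.2 dBFS.

-41.2 dBFS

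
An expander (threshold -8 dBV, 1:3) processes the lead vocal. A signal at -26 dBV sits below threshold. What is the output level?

Below threshold, a 1:3 expander applies gain = (3−1)×(T − x) of attenuation.
(3−1) × 18 = 36 dB, so output = -26 − 36 = -62 dBV.

-62 dBV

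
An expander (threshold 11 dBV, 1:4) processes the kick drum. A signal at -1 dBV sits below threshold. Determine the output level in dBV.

The input is 12 dB below the 11 dBV threshold.
A 1:4 expander multiplies undershoot by 4: 12 × 4 = 48 dB below threshold.
Output = 11 − 48 = -37 dBV.

-37 dBV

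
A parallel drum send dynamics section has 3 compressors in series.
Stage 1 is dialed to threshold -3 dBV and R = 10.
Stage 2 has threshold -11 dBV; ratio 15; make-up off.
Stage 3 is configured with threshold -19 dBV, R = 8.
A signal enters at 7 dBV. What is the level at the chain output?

Stage 1: overshoot 10 dB → 10/10 = 1 dB → -2 dBV.
Stage 2: 9 dB above -11 dBV, reduced 15:1 to 0.6 dB above → -10.4 dBV.
Stage 3: overshoot 8.6 dB → 8.6/8 = 1.075 dB → -17.925 dBV.

-17.925 dBV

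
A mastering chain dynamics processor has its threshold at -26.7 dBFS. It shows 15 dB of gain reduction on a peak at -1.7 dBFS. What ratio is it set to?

Input overshoot = -1.7 − (-26.7) = 25 dB.
Output overshoot = 25 − 15 = 10 dB.
Ratio = input overshoot / output overshoot = 25 / 10 = 2.5.

2.5:1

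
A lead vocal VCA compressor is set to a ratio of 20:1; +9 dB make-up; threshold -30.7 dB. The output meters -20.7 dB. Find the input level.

Remove make-up: -20.7 − 9 = -29.7 dB.
The compressed level sits -29.7 − (-30.7) = 1 dB over threshold.
Before 20:1 compression the overshoot was 1 × 20 = 20 dB, so input = -30.7 + 20 = -10.7 dB.

-10.7 dB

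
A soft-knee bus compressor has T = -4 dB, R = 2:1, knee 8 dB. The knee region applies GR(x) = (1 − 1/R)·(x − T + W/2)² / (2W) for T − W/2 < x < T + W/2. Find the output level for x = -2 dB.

-3.125 dB

x − T + W/2 = -2 − (-4) + 4 = 6.
GR = (1 − 1/2) × 6² / 16 = 0.5 × 36 / 16 = 1.125 dB.
Output = -2 − 1.125 = -3.125 dB.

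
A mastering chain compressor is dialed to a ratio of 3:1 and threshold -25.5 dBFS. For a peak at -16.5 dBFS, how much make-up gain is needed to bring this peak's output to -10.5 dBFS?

Overshoot 9 dB → 9/3 = 3 dB after compression, so the compressed level is -25.5 + 3 = -22.5 dBFS.
Make-up = target − compressed = -10.5 − (-22.5) = 12 dB.

12 dB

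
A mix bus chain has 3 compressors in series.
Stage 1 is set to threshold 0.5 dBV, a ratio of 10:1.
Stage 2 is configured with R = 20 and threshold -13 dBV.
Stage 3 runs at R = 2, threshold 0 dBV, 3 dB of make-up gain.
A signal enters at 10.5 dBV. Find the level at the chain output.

-9.275 dBV

Stage 1: 10 dB above 0.5 dBV, reduced 10:1 to 1 dB above → 1.5 dBV.
Stage 2: overshoot 14.5 dB → 14.5/20 = 0.725 dB → -12.275 dBV.
Stage 3: below threshold (-12.275 ≤ 0); passes unchanged; make-up brings it to -9.275 dBV.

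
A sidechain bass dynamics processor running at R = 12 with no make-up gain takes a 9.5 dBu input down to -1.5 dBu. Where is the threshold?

-2.5 dBu

Input is 12 dB above T (since output overshoot × R = input overshoot: (-1.5 − T)·12 = 9.5 − T gives T = -2.5 dBu).
Check: -2.5 + (9.5 − (-2.5))/12 = -2.5 + 1 = -1.5 dBu. ✓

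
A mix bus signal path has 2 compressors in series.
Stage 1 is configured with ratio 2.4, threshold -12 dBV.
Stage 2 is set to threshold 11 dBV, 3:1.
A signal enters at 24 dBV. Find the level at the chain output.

Stage 1: overshoot 36 dB → 36/2.4 = 15 dB → 3 dBV.
Stage 2: 3 dBV is at or below the 11 dBV threshold — no compression; output 3 dBV.

3 dBV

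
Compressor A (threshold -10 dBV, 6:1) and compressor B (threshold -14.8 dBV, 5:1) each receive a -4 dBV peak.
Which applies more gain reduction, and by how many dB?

B, by 3.64 dB

A: 6 dB over, compressed to 1 dB over, so 5 dB of GR.
B: 10.8 dB over, compressed to 2.16 dB over, so 8.64 dB of GR.
B reduces 3.64 dB more.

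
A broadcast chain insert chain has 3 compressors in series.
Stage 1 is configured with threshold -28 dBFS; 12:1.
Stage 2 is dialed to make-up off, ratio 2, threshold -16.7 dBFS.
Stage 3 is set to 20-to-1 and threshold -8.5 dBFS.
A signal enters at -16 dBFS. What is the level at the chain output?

-27 dBFS

Stage 1: overshoot 12 dB → 12/12 = 1 dB → -27 dBFS.
Stage 2: -27 dBFS ≤ -16.7 dBFS, so stage 2 doesn't engage; output -27 dBFS.
Stage 3: -27 dBFS is at or below the -8.5 dBFS threshold — no compression; output -27 dBFS.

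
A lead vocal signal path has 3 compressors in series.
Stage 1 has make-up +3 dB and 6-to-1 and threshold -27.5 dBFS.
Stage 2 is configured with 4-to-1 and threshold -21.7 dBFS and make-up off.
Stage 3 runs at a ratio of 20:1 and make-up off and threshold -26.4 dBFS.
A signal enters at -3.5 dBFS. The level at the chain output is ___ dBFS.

Stage 1: overshoot 24 dB → 24/6 = 4 dB → -23.5 dBFS; +3 dB make-up → -20.5 dBFS.
Stage 2: -20.5 dBFS is 1.2 dB over -21.7 dBFS; at 4:1 that becomes 0.3 dB over, giving -21.4 dBFS.
Stage 3: 5 dB above -26.4 dBFS, reduced 20:1 to 0.25 dB above → -26.15 dBFS.

-26.15 dBFS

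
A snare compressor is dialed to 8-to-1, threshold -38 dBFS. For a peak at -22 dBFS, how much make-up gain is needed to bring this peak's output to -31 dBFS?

5 dB

Without make-up, output = threshold + overshoot/8 = -38 + 2 = -36 dBFS.
Gap to target: 5 dB.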